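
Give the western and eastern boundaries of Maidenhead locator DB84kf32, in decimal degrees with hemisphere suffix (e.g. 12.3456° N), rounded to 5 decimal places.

103.14167° W, 103.13333° W

Field D=3, B=1: +3·20° lon, +1·10° lat → SW at lon -120°, lat -80°.
Square 8, 4: +8·2° lon, +4·1° lat → SW at lon -104°, lat -76°.
Subsquare k=10, f=5: +10·0.0833333° lon, +5·0.0416667° lat → SW at lon -103.167°, lat -75.7917°.
Extended square 3, 2: +3·0.00833333° lon, +2·0.00416667° lat → SW at lon -103.142°, lat -75.7833°.
Cell spans 0.00833333° lon × 0.00416667° lat.
west 103.14167° W, east 103.13333° W.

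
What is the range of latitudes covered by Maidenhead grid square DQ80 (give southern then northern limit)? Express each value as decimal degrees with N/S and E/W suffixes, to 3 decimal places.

70.000° N, 71.000° N

Field D=3, Q=16: +3·20° lon, +16·10° lat → SW at lon -120°, lat 70°.
Square 8, 0: +8·2° lon, +0·1° lat → SW at lon -104°, lat 70°.
Cell spans 2° lon × 1° lat.
south 70.000° N, north 71.000° N.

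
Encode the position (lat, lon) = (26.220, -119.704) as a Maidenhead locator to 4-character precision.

Shift to the Maidenhead origin (180°W, 90°S): lon 60.30, lat 116.22.
Field: lon ⌊60.30/20⌋ = 3 → D; lat ⌊116.22/10⌋ = 11 → L.
Square: lon ⌊0.30/2⌋ = 0; lat ⌊6.22/1⌋ = 6.

DL06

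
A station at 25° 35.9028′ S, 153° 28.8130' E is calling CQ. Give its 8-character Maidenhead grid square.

QG64rj76

Offset from 180°W / 90°S: lon 333.48022°, lat 64.40162°.
Field (20°×10°, letters A–R): lon ⌊333.48022/20⌋ = 16 → Q; lat ⌊64.40162/10⌋ = 6 → G.
Square (2°×1°, digits 0–9): lon ⌊13.48022/2⌋ = 6; lat ⌊4.40162/1⌋ = 4.
Subsquare (5′×2.5′, letters a–x): lon ⌊1.48022/0.0833333⌋ = 17 → r; lat ⌊0.40162/0.0416667⌋ = 9 → j.
Extended square (30″×15″, digits 0–9): lon ⌊0.06355/0.00833333⌋ = 7; lat ⌊0.02662/0.00416667⌋ = 6.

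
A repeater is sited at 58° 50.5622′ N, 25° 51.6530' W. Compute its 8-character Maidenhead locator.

HO78bu62

Add 180° to longitude and 90° to latitude: 154.13912, 148.84270.
Field (20°×10°, letters A–R): lon ⌊154.13912/20⌋ = 7 → H; lat ⌊148.84270/10⌋ = 14 → O.
Square (2°×1°, digits 0–9): lon ⌊14.13912/2⌋ = 7; lat ⌊8.84270/1⌋ = 8.
Subsquare (5′×2.5′, letters a–x): lon ⌊0.13912/0.0833333⌋ = 1 → b; lat ⌊0.84270/0.0416667⌋ = 20 → u.
Extended square (30″×15″, digits 0–9): lon ⌊0.05578/0.00833333⌋ = 6; lat ⌊0.00937/0.00416667⌋ = 2.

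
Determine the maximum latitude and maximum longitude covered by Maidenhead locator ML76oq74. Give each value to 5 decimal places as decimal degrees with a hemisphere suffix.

26.68750° N, 75.23333° E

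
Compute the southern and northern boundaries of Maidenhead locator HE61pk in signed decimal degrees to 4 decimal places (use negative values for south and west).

-48.5833, -48.5417

Field H=7, E=4: +7·20° lon, +4·10° lat → SW at lon -40°, lat -50°.
Square 6, 1: +6·2° lon, +1·1° lat → SW at lon -28°, lat -49°.
Subsquare p=15, k=10: +15·0.0833333° lon, +10·0.0416667° lat → SW at lon -26.75°, lat -48.5833°.
Cell spans 0.0833333° lon × 0.0416667° lat.
south -48.5833, north -48.5417.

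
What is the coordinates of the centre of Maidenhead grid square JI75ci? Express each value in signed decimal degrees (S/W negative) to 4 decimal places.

-4.6458, 14.2083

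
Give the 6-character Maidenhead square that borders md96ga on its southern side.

Latitude subsquare a = 0; −1 → -1, wraps to 23 = x, carry into square.
Latitude square 6; −1 → 5.
The longitude characters are unchanged.

MD95gx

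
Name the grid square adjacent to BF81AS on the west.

Longitude subsquare a = 0; −1 → -1, wraps to 23 = x, carry into square.
Longitude square 8; −1 → 7.
The latitude characters are unchanged.

BF71xs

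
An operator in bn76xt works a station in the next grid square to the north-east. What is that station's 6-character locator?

BN86au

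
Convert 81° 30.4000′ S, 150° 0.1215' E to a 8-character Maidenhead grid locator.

QA58al08

Offset from 180°W / 90°S: lon 330.00203°, lat 8.49333°.
Field: lon ⌊330.00203/20⌋ = 16 → Q; lat ⌊8.49333/10⌋ = 0 → A.
Square: lon ⌊10.00203/2⌋ = 5; lat ⌊8.49333/1⌋ = 8.
Subsquare: lon ⌊0.00203/0.0833333⌋ = 0 → a; lat ⌊0.49333/0.0416667⌋ = 11 → l.
Extended square: lon ⌊0.00203/0.00833333⌋ = 0; lat ⌊0.03500/0.00416667⌋ = 8.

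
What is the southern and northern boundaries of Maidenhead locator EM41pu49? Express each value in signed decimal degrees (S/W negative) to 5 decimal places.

Field E=4, M=12: +4·20° lon, +12·10° lat → SW at lon -100°, lat 30°.
Square 4, 1: +4·2° lon, +1·1° lat → SW at lon -92°, lat 31°.
Subsquare p=15, u=20: +15·0.0833333° lon, +20·0.0416667° lat → SW at lon -90.75°, lat 31.8333°.
Extended square 4, 9: +4·0.00833333° lon, +9·0.00416667° lat → SW at lon -90.7167°, lat 31.8708°.
Cell spans 0.00833333° lon × 0.00416667° lat.
south 31.87083, north 31.87500.

31.87083, 31.87500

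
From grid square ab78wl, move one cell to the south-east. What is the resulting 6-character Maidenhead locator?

AB78xk

Longitude subsquare w = 22; +1 → 23 = x.
Latitude subsquare l = 11; −1 → 10 = k.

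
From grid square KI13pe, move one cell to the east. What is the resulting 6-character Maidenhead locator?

Longitude subsquare p = 15; +1 → 16 = q.
The latitude characters are unchanged.

KI13qe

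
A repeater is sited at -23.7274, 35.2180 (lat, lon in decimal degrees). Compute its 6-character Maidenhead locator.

Add 180° to longitude and 90° to latitude: 215.2180, 66.2726.
Field: lon ⌊215.2180/20⌋ = 10 → K; lat ⌊66.2726/10⌋ = 6 → G.
Square: lon ⌊15.2180/2⌋ = 7; lat ⌊6.2726/1⌋ = 6.
Subsquare: lon ⌊1.2180/0.0833333⌋ = 14 → o; lat ⌊0.2726/0.0416667⌋ = 6 → g.

KG76og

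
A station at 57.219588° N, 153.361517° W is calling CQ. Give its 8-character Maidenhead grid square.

BO37hf62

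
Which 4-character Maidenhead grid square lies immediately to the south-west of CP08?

Longitude square 0; −1 → -1, wraps to 9, carry into field.
Longitude field C = 2; −1 → 1 = B.
Latitude square 8; −1 → 7.

BP97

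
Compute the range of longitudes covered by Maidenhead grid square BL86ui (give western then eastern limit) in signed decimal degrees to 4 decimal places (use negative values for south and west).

-142.3333, -142.2500

Field B=1, L=11: +1·20° lon, +11·10° lat → SW at lon -160°, lat 20°.
Square 8, 6: +8·2° lon, +6·1° lat → SW at lon -144°, lat 26°.
Subsquare u=20, i=8: +20·0.0833333° lon, +8·0.0416667° lat → SW at lon -142.333°, lat 26.3333°.
Cell spans 0.0833333° lon × 0.0416667° lat.
west -142.3333, east -142.2500.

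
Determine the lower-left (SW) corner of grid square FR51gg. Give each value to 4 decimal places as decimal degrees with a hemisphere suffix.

81.2500° N, 69.5000° W

Field F=5, R=17: +5·20° lon, +17·10° lat → SW at lon -80°, lat 80°.
Square 5, 1: +5·2° lon, +1·1° lat → SW at lon -70°, lat 81°.
Subsquare g=6, g=6: +6·0.0833333° lon, +6·0.0416667° lat → SW at lon -69.5°, lat 81.25°.
latitude 81.2500° N, longitude 69.5000° W.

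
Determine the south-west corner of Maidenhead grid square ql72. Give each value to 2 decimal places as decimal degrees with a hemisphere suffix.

22.00° N, 154.00° E

Field Q=16, L=11: +16·20° lon, +11·10° lat → SW at lon 140°, lat 20°.
Square 7, 2: +7·2° lon, +2·1° lat → SW at lon 154°, lat 22°.
latitude 22.00° N, longitude 154.00° E.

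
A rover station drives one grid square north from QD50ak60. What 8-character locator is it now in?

Latitude extended square 0; +1 → 1.
The longitude characters are unchanged.

QD50ak61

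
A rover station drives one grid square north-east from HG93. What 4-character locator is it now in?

IG04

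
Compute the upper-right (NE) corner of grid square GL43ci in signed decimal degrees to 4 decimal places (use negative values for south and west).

23.3750, -51.7500

Field G=6, L=11: +6·20° lon, +11·10° lat → SW at lon -60°, lat 20°.
Square 4, 3: +4·2° lon, +3·1° lat → SW at lon -52°, lat 23°.
Subsquare c=2, i=8: +2·0.0833333° lon, +8·0.0416667° lat → SW at lon -51.8333°, lat 23.3333°.
Cell spans 0.0833333° lon × 0.0416667° lat. NE corner is SW corner plus one full cell.
latitude 23.3750, longitude -51.7500.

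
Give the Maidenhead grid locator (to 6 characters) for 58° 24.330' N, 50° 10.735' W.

Add 180° to longitude and 90° to latitude: 129.8211, 148.4055.
Field: lon ⌊129.8211/20⌋ = 6 → G; lat ⌊148.4055/10⌋ = 14 → O.
Square: lon ⌊9.8211/2⌋ = 4; lat ⌊8.4055/1⌋ = 8.
Subsquare: lon ⌊1.8211/0.0833333⌋ = 21 → v; lat ⌊0.4055/0.0416667⌋ = 9 → j.

GO48vj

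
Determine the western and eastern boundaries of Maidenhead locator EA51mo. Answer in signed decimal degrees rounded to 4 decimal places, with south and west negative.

Field E=4, A=0: +4·20° lon, +0·10° lat → SW at lon -100°, lat -90°.
Square 5, 1: +5·2° lon, +1·1° lat → SW at lon -90°, lat -89°.
Subsquare m=12, o=14: +12·0.0833333° lon, +14·0.0416667° lat → SW at lon -89°, lat -88.4167°.
Cell spans 0.0833333° lon × 0.0416667° lat.
west -89.0000, east -88.9167.

-89.0000, -88.9167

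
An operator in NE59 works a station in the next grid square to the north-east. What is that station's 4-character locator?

NF60

Longitude square 5; +1 → 6.
Latitude square 9; +1 → 10, wraps to 0, carry into field.
Latitude field E = 4; +1 → 5 = F.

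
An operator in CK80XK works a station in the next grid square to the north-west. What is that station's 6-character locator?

Longitude subsquare x = 23; −1 → 22 = w.
Latitude subsquare k = 10; +1 → 11 = l.

CK80wl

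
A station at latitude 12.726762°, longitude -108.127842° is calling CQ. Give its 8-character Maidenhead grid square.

Shift to the Maidenhead origin (180°W, 90°S): lon 71.87216, lat 102.72676.
Field (20°×10°, letters A–R): lon ⌊71.87216/20⌋ = 3 → D; lat ⌊102.72676/10⌋ = 10 → K.
Square (2°×1°, digits 0–9): lon ⌊11.87216/2⌋ = 5; lat ⌊2.72676/1⌋ = 2.
Subsquare (5′×2.5′, letters a–x): lon ⌊1.87216/0.0833333⌋ = 22 → w; lat ⌊0.72676/0.0416667⌋ = 17 → r.
Extended square (30″×15″, digits 0–9): lon ⌊0.03882/0.00833333⌋ = 4; lat ⌊0.01843/0.00416667⌋ = 4.

DK52wr44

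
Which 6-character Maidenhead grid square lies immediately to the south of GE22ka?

Latitude subsquare a = 0; −1 → -1, wraps to 23 = x, carry into square.
Latitude square 2; −1 → 1.
The longitude characters are unchanged.

GE21kx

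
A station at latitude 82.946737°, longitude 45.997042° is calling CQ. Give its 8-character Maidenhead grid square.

LR22xw97

Shift to the Maidenhead origin (180°W, 90°S): lon 225.99704, lat 172.94674.
Field: lon ⌊225.99704/20⌋ = 11 → L; lat ⌊172.94674/10⌋ = 17 → R.
Square: lon ⌊5.99704/2⌋ = 2; lat ⌊2.94674/1⌋ = 2.
Subsquare: lon ⌊1.99704/0.0833333⌋ = 23 → x; lat ⌊0.94674/0.0416667⌋ = 22 → w.
Extended square: lon ⌊0.08038/0.00833333⌋ = 9; lat ⌊0.03007/0.00416667⌋ = 7.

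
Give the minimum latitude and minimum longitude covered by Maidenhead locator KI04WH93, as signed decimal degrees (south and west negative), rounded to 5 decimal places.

Field K=10, I=8: +10·20° lon, +8·10° lat → SW at lon 20°, lat -10°.
Square 0, 4: +0·2° lon, +4·1° lat → SW at lon 20°, lat -6°.
Subsquare w=22, h=7: +22·0.0833333° lon, +7·0.0416667° lat → SW at lon 21.8333°, lat -5.70833°.
Extended square 9, 3: +9·0.00833333° lon, +3·0.00416667° lat → SW at lon 21.9083°, lat -5.69583°.
latitude -5.69583, longitude 21.90833.

-5.69583, 21.90833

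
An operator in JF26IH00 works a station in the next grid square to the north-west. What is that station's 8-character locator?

JF26hh91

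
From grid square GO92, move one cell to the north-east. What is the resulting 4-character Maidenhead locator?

HO03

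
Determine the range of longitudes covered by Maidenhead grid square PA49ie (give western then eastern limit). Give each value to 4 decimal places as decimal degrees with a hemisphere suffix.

128.6667° E, 128.7500° E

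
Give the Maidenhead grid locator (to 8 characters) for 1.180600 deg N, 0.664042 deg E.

JJ01he93

Shift to the Maidenhead origin (180°W, 90°S): lon 180.66404, lat 91.18060.
Field: 180.66404/20 → 9 → J, 91.18060/10 → 9 → J; chars JJ.
Square: 0.66404/2 → 0, 1.18060/1 → 1; chars 01.
Subsquare: 0.66404/0.0833333 → 7 → h, 0.18060/0.0416667 → 4 → e; chars he.
Extended square: 0.08071/0.00833333 → 9, 0.01393/0.00416667 → 3; chars 93.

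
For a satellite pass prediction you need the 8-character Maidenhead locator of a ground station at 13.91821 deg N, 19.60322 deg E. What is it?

Offset from 180°W / 90°S: lon 199.60322°, lat 103.91821°.
Field (20°×10°, letters A–R): 199.60322/20 → 9 → J, 103.91821/10 → 10 → K; chars JK.
Square (2°×1°, digits 0–9): 19.60322/2 → 9, 3.91821/1 → 3; chars 93.
Subsquare (5′×2.5′, letters a–x): 1.60322/0.0833333 → 19 → t, 0.91821/0.0416667 → 22 → w; chars tw.
Extended square (30″×15″, digits 0–9): 0.01989/0.00833333 → 2, 0.00154/0.00416667 → 0; chars 20.

JK93tw20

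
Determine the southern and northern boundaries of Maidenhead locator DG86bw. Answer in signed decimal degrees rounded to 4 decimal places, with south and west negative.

Field D=3, G=6: +3·20° lon, +6·10° lat → SW at lon -120°, lat -30°.
Square 8, 6: +8·2° lon, +6·1° lat → SW at lon -104°, lat -24°.
Subsquare b=1, w=22: +1·0.0833333° lon, +22·0.0416667° lat → SW at lon -103.917°, lat -23.0833°.
Cell spans 0.0833333° lon × 0.0416667° lat.
south -23.0833, north -23.0417.

-23.0833, -23.0417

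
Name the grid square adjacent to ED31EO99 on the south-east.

ED31fo08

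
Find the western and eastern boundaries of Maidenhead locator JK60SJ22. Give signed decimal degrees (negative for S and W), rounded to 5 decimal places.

Field J=9, K=10: +9·20° lon, +10·10° lat → SW at lon 0°, lat 10°.
Square 6, 0: +6·2° lon, +0·1° lat → SW at lon 12°, lat 10°.
Subsquare s=18, j=9: +18·0.0833333° lon, +9·0.0416667° lat → SW at lon 13.5°, lat 10.375°.
Extended square 2, 2: +2·0.00833333° lon, +2·0.00416667° lat → SW at lon 13.5167°, lat 10.3833°.
Cell spans 0.00833333° lon × 0.00416667° lat.
west 13.51667, east 13.52500.

13.51667, 13.52500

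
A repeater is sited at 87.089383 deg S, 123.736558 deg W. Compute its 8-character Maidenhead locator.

Add 180° to longitude and 90° to latitude: 56.26344, 2.91062.
Field: 56.26344/20 → 2 → C, 2.91062/10 → 0 → A; chars CA.
Square: 16.26344/2 → 8, 2.91062/1 → 2; chars 82.
Subsquare: 0.26344/0.0833333 → 3 → d, 0.91062/0.0416667 → 21 → v; chars dv.
Extended square: 0.01344/0.00833333 → 1, 0.03562/0.00416667 → 8; chars 18.

CA82dv18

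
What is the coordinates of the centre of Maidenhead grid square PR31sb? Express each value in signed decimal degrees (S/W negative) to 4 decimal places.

81.0625, 127.5417

Field P=15, R=17: +15·20° lon, +17·10° lat → SW at lon 120°, lat 80°.
Square 3, 1: +3·2° lon, +1·1° lat → SW at lon 126°, lat 81°.
Subsquare s=18, b=1: +18·0.0833333° lon, +1·0.0416667° lat → SW at lon 127.5°, lat 81.0417°.
Cell spans 0.0833333° lon × 0.0416667° lat. Centre is SW corner plus half of each.
latitude 81.0625, longitude 127.5417.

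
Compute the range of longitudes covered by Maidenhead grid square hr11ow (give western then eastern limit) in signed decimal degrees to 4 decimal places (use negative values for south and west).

-36.8333, -36.7500

Field H=7, R=17: +7·20° lon, +17·10° lat → SW at lon -40°, lat 80°.
Square 1, 1: +1·2° lon, +1·1° lat → SW at lon -38°, lat 81°.
Subsquare o=14, w=22: +14·0.0833333° lon, +22·0.0416667° lat → SW at lon -36.8333°, lat 81.9167°.
Cell spans 0.0833333° lon × 0.0416667° lat.
west -36.8333, east -36.7500.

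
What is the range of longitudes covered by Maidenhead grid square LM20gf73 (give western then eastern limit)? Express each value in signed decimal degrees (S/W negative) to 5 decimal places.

44.55833, 44.56667

Field L=11, M=12: +11·20° lon, +12·10° lat → SW at lon 40°, lat 30°.
Square 2, 0: +2·2° lon, +0·1° lat → SW at lon 44°, lat 30°.
Subsquare g=6, f=5: +6·0.0833333° lon, +5·0.0416667° lat → SW at lon 44.5°, lat 30.2083°.
Extended square 7, 3: +7·0.00833333° lon, +3·0.00416667° lat → SW at lon 44.5583°, lat 30.2208°.
Cell spans 0.00833333° lon × 0.00416667° lat.
west 44.55833, east 44.56667.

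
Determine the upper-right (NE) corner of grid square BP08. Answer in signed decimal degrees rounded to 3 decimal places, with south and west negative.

Field B=1, P=15: +1·20° lon, +15·10° lat → SW at lon -160°, lat 60°.
Square 0, 8: +0·2° lon, +8·1° lat → SW at lon -160°, lat 68°.
Cell spans 2° lon × 1° lat. NE corner is SW corner plus one full cell.
latitude 69.000, longitude -158.000.

69.000, -158.000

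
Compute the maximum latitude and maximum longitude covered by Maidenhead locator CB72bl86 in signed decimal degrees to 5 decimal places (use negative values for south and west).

-77.51250, -125.84167

Field C=2, B=1: +2·20° lon, +1·10° lat → SW at lon -140°, lat -80°.
Square 7, 2: +7·2° lon, +2·1° lat → SW at lon -126°, lat -78°.
Subsquare b=1, l=11: +1·0.0833333° lon, +11·0.0416667° lat → SW at lon -125.917°, lat -77.5417°.
Extended square 8, 6: +8·0.00833333° lon, +6·0.00416667° lat → SW at lon -125.85°, lat -77.5167°.
Cell spans 0.00833333° lon × 0.00416667° lat. NE corner is SW corner plus one full cell.
latitude -77.51250, longitude -125.84167.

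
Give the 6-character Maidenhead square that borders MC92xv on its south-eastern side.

NC02au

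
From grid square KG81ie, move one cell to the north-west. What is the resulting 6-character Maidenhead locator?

Longitude subsquare i = 8; −1 → 7 = h.
Latitude subsquare e = 4; +1 → 5 = f.

KG81hf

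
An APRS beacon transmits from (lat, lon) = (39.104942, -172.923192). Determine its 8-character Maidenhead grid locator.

Shift to the Maidenhead origin (180°W, 90°S): lon 7.07681, lat 129.10494.
Field: 7.07681/20 → 0 → A, 129.10494/10 → 12 → M; chars AM.
Square: 7.07681/2 → 3, 9.10494/1 → 9; chars 39.
Subsquare: 1.07681/0.0833333 → 12 → m, 0.10494/0.0416667 → 2 → c; chars mc.
Extended square: 0.07681/0.00833333 → 9, 0.02161/0.00416667 → 5; chars 95.

AM39mc95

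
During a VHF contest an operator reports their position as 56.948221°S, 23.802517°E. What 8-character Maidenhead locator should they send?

KD13vb62

Shift to the Maidenhead origin (180°W, 90°S): lon 203.80252, lat 33.05178.
Field (20°×10°, letters A–R): lon ⌊203.80252/20⌋ = 10 → K; lat ⌊33.05178/10⌋ = 3 → D.
Square (2°×1°, digits 0–9): lon ⌊3.80252/2⌋ = 1; lat ⌊3.05178/1⌋ = 3.
Subsquare (5′×2.5′, letters a–x): lon ⌊1.80252/0.0833333⌋ = 21 → v; lat ⌊0.05178/0.0416667⌋ = 1 → b.
Extended square (30″×15″, digits 0–9): lon ⌊0.05252/0.00833333⌋ = 6; lat ⌊0.01011/0.00416667⌋ = 2.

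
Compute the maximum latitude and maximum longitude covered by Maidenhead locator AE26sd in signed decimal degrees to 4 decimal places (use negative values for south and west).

-43.8333, -174.4167

Field A=0, E=4: +0·20° lon, +4·10° lat → SW at lon -180°, lat -50°.
Square 2, 6: +2·2° lon, +6·1° lat → SW at lon -176°, lat -44°.
Subsquare s=18, d=3: +18·0.0833333° lon, +3·0.0416667° lat → SW at lon -174.5°, lat -43.875°.
Cell spans 0.0833333° lon × 0.0416667° lat. NE corner is SW corner plus one full cell.
latitude -43.8333, longitude -174.4167.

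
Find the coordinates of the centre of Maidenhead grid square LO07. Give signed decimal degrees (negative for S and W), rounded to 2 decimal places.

57.50, 41.00

Field L=11, O=14: +11·20° lon, +14·10° lat → SW at lon 40°, lat 50°.
Square 0, 7: +0·2° lon, +7·1° lat → SW at lon 40°, lat 57°.
Cell spans 2° lon × 1° lat. Centre is SW corner plus half of each.
latitude 57.50, longitude 41.00.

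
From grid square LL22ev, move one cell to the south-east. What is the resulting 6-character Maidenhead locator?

Longitude subsquare e = 4; +1 → 5 = f.
Latitude subsquare v = 21; −1 → 20 = u.

LL22fu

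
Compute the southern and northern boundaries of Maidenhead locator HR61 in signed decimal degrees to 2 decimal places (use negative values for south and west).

81.00, 82.00

Field H=7, R=17: +7·20° lon, +17·10° lat → SW at lon -40°, lat 80°.
Square 6, 1: +6·2° lon, +1·1° lat → SW at lon -28°, lat 81°.
Cell spans 2° lon × 1° lat.
south 81.00, north 82.00.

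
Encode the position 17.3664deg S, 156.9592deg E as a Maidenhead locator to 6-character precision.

Offset from 180°W / 90°S: lon 336.9592°, lat 72.6336°.
Field: 336.9592/20 → 16 → Q, 72.6336/10 → 7 → H; chars QH.
Square: 16.9592/2 → 8, 2.6336/1 → 2; chars 82.
Subsquare: 0.9592/0.0833333 → 11 → l, 0.6336/0.0416667 → 15 → p; chars lp.

QH82lp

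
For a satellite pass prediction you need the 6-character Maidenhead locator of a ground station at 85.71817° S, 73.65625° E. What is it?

MA64tg

Shift to the Maidenhead origin (180°W, 90°S): lon 253.6562, lat 4.2818.
Field (20°×10°, letters A–R): lon ⌊253.6562/20⌋ = 12 → M; lat ⌊4.2818/10⌋ = 0 → A.
Square (2°×1°, digits 0–9): lon ⌊13.6562/2⌋ = 6; lat ⌊4.2818/1⌋ = 4.
Subsquare (5′×2.5′, letters a–x): lon ⌊1.6562/0.0833333⌋ = 19 → t; lat ⌊0.2818/0.0416667⌋ = 6 → g.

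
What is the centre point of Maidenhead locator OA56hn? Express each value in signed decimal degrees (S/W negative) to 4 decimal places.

-83.4375, 110.6250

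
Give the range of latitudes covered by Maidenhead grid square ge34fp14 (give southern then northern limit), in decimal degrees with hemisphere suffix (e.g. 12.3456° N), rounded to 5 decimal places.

45.35833° S, 45.35417° S

Field G=6, E=4: +6·20° lon, +4·10° lat → SW at lon -60°, lat -50°.
Square 3, 4: +3·2° lon, +4·1° lat → SW at lon -54°, lat -46°.
Subsquare f=5, p=15: +5·0.0833333° lon, +15·0.0416667° lat → SW at lon -53.5833°, lat -45.375°.
Extended square 1, 4: +1·0.00833333° lon, +4·0.00416667° lat → SW at lon -53.575°, lat -45.3583°.
Cell spans 0.00833333° lon × 0.00416667° lat.
south 45.35833° S, north 45.35417° S.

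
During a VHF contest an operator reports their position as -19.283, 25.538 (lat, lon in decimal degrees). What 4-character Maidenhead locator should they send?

KH20

Shift to the Maidenhead origin (180°W, 90°S): lon 205.54, lat 70.72.
Field: 205.54/20 → 10 → K, 70.72/10 → 7 → H; chars KH.
Square: 5.54/2 → 2, 0.72/1 → 0; chars 20.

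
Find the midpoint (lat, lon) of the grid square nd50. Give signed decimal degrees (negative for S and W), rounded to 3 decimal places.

Field N=13, D=3: +13·20° lon, +3·10° lat → SW at lon 80°, lat -60°.
Square 5, 0: +5·2° lon, +0·1° lat → SW at lon 90°, lat -60°.
Cell spans 2° lon × 1° lat. Centre is SW corner plus half of each.
latitude -59.500, longitude 91.000.

-59.500, 91.000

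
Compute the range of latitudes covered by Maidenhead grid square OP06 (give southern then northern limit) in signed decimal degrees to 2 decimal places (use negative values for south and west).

66.00, 67.00

Field O=14, P=15: +14·20° lon, +15·10° lat → SW at lon 100°, lat 60°.
Square 0, 6: +0·2° lon, +6·1° lat → SW at lon 100°, lat 66°.
Cell spans 2° lon × 1° lat.
south 66.00, north 67.00.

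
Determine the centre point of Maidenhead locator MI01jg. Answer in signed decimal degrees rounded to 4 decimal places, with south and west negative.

Field M=12, I=8: +12·20° lon, +8·10° lat → SW at lon 60°, lat -10°.
Square 0, 1: +0·2° lon, +1·1° lat → SW at lon 60°, lat -9°.
Subsquare j=9, g=6: +9·0.0833333° lon, +6·0.0416667° lat → SW at lon 60.75°, lat -8.75°.
Cell spans 0.0833333° lon × 0.0416667° lat. Centre is SW corner plus half of each.
latitude -8.7292, longitude 60.7917.

-8.7292, 60.7917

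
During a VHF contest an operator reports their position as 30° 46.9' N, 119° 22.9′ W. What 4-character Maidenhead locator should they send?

DM00

Shift to the Maidenhead origin (180°W, 90°S): lon 60.62, lat 120.78.
Field: lon ⌊60.62/20⌋ = 3 → D; lat ⌊120.78/10⌋ = 12 → M.
Square: lon ⌊0.62/2⌋ = 0; lat ⌊0.78/1⌋ = 0.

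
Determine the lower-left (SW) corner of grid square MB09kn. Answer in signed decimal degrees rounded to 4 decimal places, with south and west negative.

-70.4583, 60.8333

Field M=12, B=1: +12·20° lon, +1·10° lat → SW at lon 60°, lat -80°.
Square 0, 9: +0·2° lon, +9·1° lat → SW at lon 60°, lat -71°.
Subsquare k=10, n=13: +10·0.0833333° lon, +13·0.0416667° lat → SW at lon 60.8333°, lat -70.4583°.
latitude -70.4583, longitude 60.8333.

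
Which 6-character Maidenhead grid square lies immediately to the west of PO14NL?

Longitude subsquare n = 13; −1 → 12 = m.
The latitude characters are unchanged.

PO14ml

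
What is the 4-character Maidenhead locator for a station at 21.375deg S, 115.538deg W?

DG28

Offset from 180°W / 90°S: lon 64.46°, lat 68.62°.
Field: 64.46/20 → 3 → D, 68.62/10 → 6 → G; chars DG.
Square: 4.46/2 → 2, 8.62/1 → 8; chars 28.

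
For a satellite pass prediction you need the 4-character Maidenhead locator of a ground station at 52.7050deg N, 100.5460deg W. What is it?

DO92

Add 180° to longitude and 90° to latitude: 79.45, 142.70.
Field (20°×10°, letters A–R): lon ⌊79.45/20⌋ = 3 → D; lat ⌊142.70/10⌋ = 14 → O.
Square (2°×1°, digits 0–9): lon ⌊19.45/2⌋ = 9; lat ⌊2.70/1⌋ = 2.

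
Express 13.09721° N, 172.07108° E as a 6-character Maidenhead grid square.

RK63ac

Shift to the Maidenhead origin (180°W, 90°S): lon 352.0711, lat 103.0972.
Field: 352.0711/20 → 17 → R, 103.0972/10 → 10 → K; chars RK.
Square: 12.0711/2 → 6, 3.0972/1 → 3; chars 63.
Subsquare: 0.0711/0.0833333 → 0 → a, 0.0972/0.0416667 → 2 → c; chars ac.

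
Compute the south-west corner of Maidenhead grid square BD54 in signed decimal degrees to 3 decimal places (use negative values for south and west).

-56.000, -150.000

Field B=1, D=3: +1·20° lon, +3·10° lat → SW at lon -160°, lat -60°.
Square 5, 4: +5·2° lon, +4·1° lat → SW at lon -150°, lat -56°.
latitude -56.000, longitude -150.000.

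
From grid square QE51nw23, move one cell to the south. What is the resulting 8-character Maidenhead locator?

Latitude extended square 3; −1 → 2.
The longitude characters are unchanged.

QE51nw22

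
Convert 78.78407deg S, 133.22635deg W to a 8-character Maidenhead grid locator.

Add 180° to longitude and 90° to latitude: 46.77365, 11.21593.
Field: lon ⌊46.77365/20⌋ = 2 → C; lat ⌊11.21593/10⌋ = 1 → B.
Square: lon ⌊6.77365/2⌋ = 3; lat ⌊1.21593/1⌋ = 1.
Subsquare: lon ⌊0.77365/0.0833333⌋ = 9 → j; lat ⌊0.21593/0.0416667⌋ = 5 → f.
Extended square: lon ⌊0.02365/0.00833333⌋ = 2; lat ⌊0.00760/0.00416667⌋ = 1.

CB31jf21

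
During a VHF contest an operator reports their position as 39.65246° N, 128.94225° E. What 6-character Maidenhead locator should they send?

PM49lp

Add 180° to longitude and 90° to latitude: 308.9423, 129.6525.
Field: 308.9423/20 → 15 → P, 129.6525/10 → 12 → M; chars PM.
Square: 8.9423/2 → 4, 9.6525/1 → 9; chars 49.
Subsquare: 0.9423/0.0833333 → 11 → l, 0.6525/0.0416667 → 15 → p; chars lp.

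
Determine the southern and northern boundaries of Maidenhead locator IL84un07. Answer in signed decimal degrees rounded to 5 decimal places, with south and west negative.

Field I=8, L=11: +8·20° lon, +11·10° lat → SW at lon -20°, lat 20°.
Square 8, 4: +8·2° lon, +4·1° lat → SW at lon -4°, lat 24°.
Subsquare u=20, n=13: +20·0.0833333° lon, +13·0.0416667° lat → SW at lon -2.33333°, lat 24.5417°.
Extended square 0, 7: +0·0.00833333° lon, +7·0.00416667° lat → SW at lon -2.33333°, lat 24.5708°.
Cell spans 0.00833333° lon × 0.00416667° lat.
south 24.57083, north 24.57500.

24.57083, 24.57500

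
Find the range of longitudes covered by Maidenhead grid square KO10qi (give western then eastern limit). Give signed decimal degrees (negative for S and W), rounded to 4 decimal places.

23.3333, 23.4167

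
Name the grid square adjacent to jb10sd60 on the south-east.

JB10sc79

Longitude extended square 6; +1 → 7.
Latitude extended square 0; −1 → -1, wraps to 9, carry into subsquare.
Latitude subsquare d = 3; −1 → 2 = c.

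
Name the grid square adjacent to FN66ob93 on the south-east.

Longitude extended square 9; +1 → 10, wraps to 0, carry into subsquare.
Longitude subsquare o = 14; +1 → 15 = p.
Latitude extended square 3; −1 → 2.

FN66pb02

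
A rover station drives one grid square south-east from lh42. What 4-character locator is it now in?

LH51

Longitude square 4; +1 → 5.
Latitude square 2; −1 → 1.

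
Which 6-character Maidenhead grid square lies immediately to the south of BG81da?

Latitude subsquare a = 0; −1 → -1, wraps to 23 = x, carry into square.
Latitude square 1; −1 → 0.
The longitude characters are unchanged.

BG80dx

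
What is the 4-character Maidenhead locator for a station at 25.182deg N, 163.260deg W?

Shift to the Maidenhead origin (180°W, 90°S): lon 16.74, lat 115.18.
Field (20°×10°, letters A–R): lon ⌊16.74/20⌋ = 0 → A; lat ⌊115.18/10⌋ = 11 → L.
Square (2°×1°, digits 0–9): lon ⌊16.74/2⌋ = 8; lat ⌊5.18/1⌋ = 5.

AL85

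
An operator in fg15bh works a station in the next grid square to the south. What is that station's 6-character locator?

Latitude subsquare h = 7; −1 → 6 = g.
The longitude characters are unchanged.

FG15bg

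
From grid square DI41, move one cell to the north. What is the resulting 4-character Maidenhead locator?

DI42

Latitude square 1; +1 → 2.
The longitude characters are unchanged.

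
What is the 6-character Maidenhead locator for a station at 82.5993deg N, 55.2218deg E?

LR72oo

Add 180° to longitude and 90° to latitude: 235.2218, 172.5993.
Field: 235.2218/20 → 11 → L, 172.5993/10 → 17 → R; chars LR.
Square: 15.2218/2 → 7, 2.5993/1 → 2; chars 72.
Subsquare: 1.2218/0.0833333 → 14 → o, 0.5993/0.0416667 → 14 → o; chars oo.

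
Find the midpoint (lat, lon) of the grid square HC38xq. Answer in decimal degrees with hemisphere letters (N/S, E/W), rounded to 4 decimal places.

61.3125° S, 32.0417° W

Field H=7, C=2: +7·20° lon, +2·10° lat → SW at lon -40°, lat -70°.
Square 3, 8: +3·2° lon, +8·1° lat → SW at lon -34°, lat -62°.
Subsquare x=23, q=16: +23·0.0833333° lon, +16·0.0416667° lat → SW at lon -32.0833°, lat -61.3333°.
Cell spans 0.0833333° lon × 0.0416667° lat. Centre is SW corner plus half of each.
latitude 61.3125° S, longitude 32.0417° W.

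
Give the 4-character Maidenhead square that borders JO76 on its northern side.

JO77

Latitude square 6; +1 → 7.
The longitude characters are unchanged.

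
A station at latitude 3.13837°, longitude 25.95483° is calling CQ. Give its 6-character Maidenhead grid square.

KJ23xd

Shift to the Maidenhead origin (180°W, 90°S): lon 205.9548, lat 93.1384.
Field: 205.9548/20 → 10 → K, 93.1384/10 → 9 → J; chars KJ.
Square: 5.9548/2 → 2, 3.1384/1 → 3; chars 23.
Subsquare: 1.9548/0.0833333 → 23 → x, 0.1384/0.0416667 → 3 → d; chars xd.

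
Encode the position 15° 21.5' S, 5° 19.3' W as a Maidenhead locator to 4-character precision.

IH74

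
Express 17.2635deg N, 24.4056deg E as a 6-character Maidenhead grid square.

Add 180° to longitude and 90° to latitude: 204.4056, 107.2635.
Field (20°×10°, letters A–R): 204.4056/20 → 10 → K, 107.2635/10 → 10 → K; chars KK.
Square (2°×1°, digits 0–9): 4.4056/2 → 2, 7.2635/1 → 7; chars 27.
Subsquare (5′×2.5′, letters a–x): 0.4056/0.0833333 → 4 → e, 0.2635/0.0416667 → 6 → g; chars eg.

KK27eg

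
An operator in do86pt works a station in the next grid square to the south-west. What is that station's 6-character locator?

DO86os

Longitude subsquare p = 15; −1 → 14 = o.
Latitude subsquare t = 19; −1 → 18 = s.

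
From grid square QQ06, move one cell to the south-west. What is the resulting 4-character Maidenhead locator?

Longitude square 0; −1 → -1, wraps to 9, carry into field.
Longitude field Q = 16; −1 → 15 = P.
Latitude square 6; −1 → 5.

PQ95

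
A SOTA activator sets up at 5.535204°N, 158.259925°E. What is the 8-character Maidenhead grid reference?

Add 180° to longitude and 90° to latitude: 338.25993, 95.53520.
Field: 338.25993/20 → 16 → Q, 95.53520/10 → 9 → J; chars QJ.
Square: 18.25993/2 → 9, 5.53520/1 → 5; chars 95.
Subsquare: 0.25993/0.0833333 → 3 → d, 0.53520/0.0416667 → 12 → m; chars dm.
Extended square: 0.00993/0.00833333 → 1, 0.03520/0.00416667 → 8; chars 18.

QJ95dm18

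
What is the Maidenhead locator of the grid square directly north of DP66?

Latitude square 6; +1 → 7.
The longitude characters are unchanged.

DP67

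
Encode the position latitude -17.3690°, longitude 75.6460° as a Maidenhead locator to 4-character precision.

MH72

Shift to the Maidenhead origin (180°W, 90°S): lon 255.65, lat 72.63.
Field (20°×10°, letters A–R): 255.65/20 → 12 → M, 72.63/10 → 7 → H; chars MH.
Square (2°×1°, digits 0–9): 15.65/2 → 7, 2.63/1 → 2; chars 72.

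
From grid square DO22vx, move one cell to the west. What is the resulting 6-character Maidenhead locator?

DO22ux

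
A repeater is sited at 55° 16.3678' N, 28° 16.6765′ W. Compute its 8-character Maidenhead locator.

Add 180° to longitude and 90° to latitude: 151.72206, 145.27280.
Field: lon ⌊151.72206/20⌋ = 7 → H; lat ⌊145.27280/10⌋ = 14 → O.
Square: lon ⌊11.72206/2⌋ = 5; lat ⌊5.27280/1⌋ = 5.
Subsquare: lon ⌊1.72206/0.0833333⌋ = 20 → u; lat ⌊0.27280/0.0416667⌋ = 6 → g.
Extended square: lon ⌊0.05539/0.00833333⌋ = 6; lat ⌊0.02280/0.00416667⌋ = 5.

HO55ug65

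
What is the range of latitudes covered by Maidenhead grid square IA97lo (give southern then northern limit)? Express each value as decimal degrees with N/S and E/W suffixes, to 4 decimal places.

82.4167° S, 82.3750° S

Field I=8, A=0: +8·20° lon, +0·10° lat → SW at lon -20°, lat -90°.
Square 9, 7: +9·2° lon, +7·1° lat → SW at lon -2°, lat -83°.
Subsquare l=11, o=14: +11·0.0833333° lon, +14·0.0416667° lat → SW at lon -1.08333°, lat -82.4167°.
Cell spans 0.0833333° lon × 0.0416667° lat.
south 82.4167° S, north 82.3750° S.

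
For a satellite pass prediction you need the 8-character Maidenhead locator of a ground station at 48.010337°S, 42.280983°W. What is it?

GE81ux67

Add 180° to longitude and 90° to latitude: 137.71902, 41.98966.
Field: lon ⌊137.71902/20⌋ = 6 → G; lat ⌊41.98966/10⌋ = 4 → E.
Square: lon ⌊17.71902/2⌋ = 8; lat ⌊1.98966/1⌋ = 1.
Subsquare: lon ⌊1.71902/0.0833333⌋ = 20 → u; lat ⌊0.98966/0.0416667⌋ = 23 → x.
Extended square: lon ⌊0.05235/0.00833333⌋ = 6; lat ⌊0.03133/0.00416667⌋ = 7.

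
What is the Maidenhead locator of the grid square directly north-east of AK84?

Longitude square 8; +1 → 9.
Latitude square 4; +1 → 5.

AK95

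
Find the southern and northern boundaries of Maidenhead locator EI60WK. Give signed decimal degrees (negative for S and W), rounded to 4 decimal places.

Field E=4, I=8: +4·20° lon, +8·10° lat → SW at lon -100°, lat -10°.
Square 6, 0: +6·2° lon, +0·1° lat → SW at lon -88°, lat -10°.
Subsquare w=22, k=10: +22·0.0833333° lon, +10·0.0416667° lat → SW at lon -86.1667°, lat -9.58333°.
Cell spans 0.0833333° lon × 0.0416667° lat.
south -9.5833, north -9.5417.

-9.5833, -9.5417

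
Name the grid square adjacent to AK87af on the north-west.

Longitude subsquare a = 0; −1 → -1, wraps to 23 = x, carry into square.
Longitude square 8; −1 → 7.
Latitude subsquare f = 5; +1 → 6 = g.

AK77xg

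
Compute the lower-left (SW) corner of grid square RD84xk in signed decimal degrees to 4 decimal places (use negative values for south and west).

-55.5833, 177.9167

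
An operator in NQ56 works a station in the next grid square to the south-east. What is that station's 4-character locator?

NQ65

Longitude square 5; +1 → 6.
Latitude square 6; −1 → 5.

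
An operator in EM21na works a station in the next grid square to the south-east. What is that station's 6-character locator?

EM20ox

Longitude subsquare n = 13; +1 → 14 = o.
Latitude subsquare a = 0; −1 → -1, wraps to 23 = x, carry into square.
Latitude square 1; −1 → 0.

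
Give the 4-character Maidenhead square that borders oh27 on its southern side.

Latitude square 7; −1 → 6.
The longitude characters are unchanged.

OH26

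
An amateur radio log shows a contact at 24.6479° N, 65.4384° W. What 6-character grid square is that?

FL74gp

Offset from 180°W / 90°S: lon 114.5616°, lat 114.6479°.
Field: lon ⌊114.5616/20⌋ = 5 → F; lat ⌊114.6479/10⌋ = 11 → L.
Square: lon ⌊14.5616/2⌋ = 7; lat ⌊4.6479/1⌋ = 4.
Subsquare: lon ⌊0.5616/0.0833333⌋ = 6 → g; lat ⌊0.6479/0.0416667⌋ = 15 → p.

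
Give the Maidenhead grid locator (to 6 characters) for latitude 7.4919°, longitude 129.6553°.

PJ47tl

Shift to the Maidenhead origin (180°W, 90°S): lon 309.6553, lat 97.4919.
Field (20°×10°, letters A–R): 309.6553/20 → 15 → P, 97.4919/10 → 9 → J; chars PJ.
Square (2°×1°, digits 0–9): 9.6553/2 → 4, 7.4919/1 → 7; chars 47.
Subsquare (5′×2.5′, letters a–x): 1.6553/0.0833333 → 19 → t, 0.4919/0.0416667 → 11 → l; chars tl.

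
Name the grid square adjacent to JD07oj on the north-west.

Longitude subsquare o = 14; −1 → 13 = n.
Latitude subsquare j = 9; +1 → 10 = k.

JD07nk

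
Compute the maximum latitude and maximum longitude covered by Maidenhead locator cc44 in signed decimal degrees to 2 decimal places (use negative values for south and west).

-65.00, -130.00

Field C=2, C=2: +2·20° lon, +2·10° lat → SW at lon -140°, lat -70°.
Square 4, 4: +4·2° lon, +4·1° lat → SW at lon -132°, lat -66°.
Cell spans 2° lon × 1° lat. NE corner is SW corner plus one full cell.
latitude -65.00, longitude -130.00.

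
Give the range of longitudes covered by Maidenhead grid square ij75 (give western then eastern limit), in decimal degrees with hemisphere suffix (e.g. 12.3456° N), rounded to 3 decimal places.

Field I=8, J=9: +8·20° lon, +9·10° lat → SW at lon -20°, lat 0°.
Square 7, 5: +7·2° lon, +5·1° lat → SW at lon -6°, lat 5°.
Cell spans 2° lon × 1° lat.
west 6.000° W, east 4.000° W.

6.000° W, 4.000° W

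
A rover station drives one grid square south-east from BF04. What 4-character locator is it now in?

BF13

Longitude square 0; +1 → 1.
Latitude square 4; −1 → 3.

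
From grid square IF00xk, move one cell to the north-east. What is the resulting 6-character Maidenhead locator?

IF10al

Longitude subsquare x = 23; +1 → 24, wraps to 0 = a, carry into square.
Longitude square 0; +1 → 1.
Latitude subsquare k = 10; +1 → 11 = l.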